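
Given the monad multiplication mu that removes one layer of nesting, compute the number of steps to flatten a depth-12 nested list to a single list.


Each application of mu: T^2 -> T removes one layer of nesting.
Starting at depth 12 (i.e., T^12(X)), we need to reach T(X).
Number of mu applications = 12 - 1 = 11

11


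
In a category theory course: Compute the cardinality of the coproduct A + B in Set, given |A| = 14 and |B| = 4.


In Set, the coproduct A + B is the disjoint union.
|A + B| = |A| + |B| = 14 + 4 = 18

18


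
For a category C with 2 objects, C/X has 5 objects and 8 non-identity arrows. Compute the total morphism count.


In the slice category C/X, objects are morphisms to X.
Identity morphisms: 5 (one per object of C/X).
Non-identity morphisms: 8.
Total = 5 + 8 = 13

13


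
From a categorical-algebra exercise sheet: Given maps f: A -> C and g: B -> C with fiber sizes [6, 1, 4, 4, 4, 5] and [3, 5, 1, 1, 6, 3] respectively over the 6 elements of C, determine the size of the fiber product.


The pullback A x_C B consists of pairs (a, b) with f(a) = g(b).
For each element c in C, the fiber product has |f^-1(c)| * |g^-1(c)| elements.
Summing over C: 6 * 3 + 1 * 5 + 4 * 1 + 4 * 1 + 4 * 6 + 5 * 3
= 18 + 5 + 4 + 4 + 24 + 15 = 70

70


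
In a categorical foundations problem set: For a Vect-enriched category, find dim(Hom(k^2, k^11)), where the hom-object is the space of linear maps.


In Vect-enriched categories, Hom(k^n, k^m) is the space of m x n matrices.
dim(Hom(k^2, k^11)) = 11 * 2 = 22

22


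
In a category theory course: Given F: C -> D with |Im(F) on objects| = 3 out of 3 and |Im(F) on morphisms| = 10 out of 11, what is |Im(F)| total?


The image of F consists of distinct objects and distinct morphisms.
|Im(F)| on objects = 3
|Im(F)| on morphisms = 10
Total image cardinality = 3 + 10 = 13

13


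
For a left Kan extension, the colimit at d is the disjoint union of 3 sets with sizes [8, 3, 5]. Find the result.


Pointwise, the left Kan extension (Lan_F H)(d) is the colimit, indexed
by the comma category (F downarrow d), of H composed with the
projection (F downarrow d) -> C. Here that colimit is given
as a coproduct (disjoint union) of sets, so its cardinality is the
sum of the sizes of the summands.
Coproduct of sets with sizes: 8 + 3 + 5
= 16

16


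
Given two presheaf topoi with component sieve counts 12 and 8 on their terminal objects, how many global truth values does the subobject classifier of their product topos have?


In a product of presheaf topoi E_1 x E_2, the subobject classifier
is Omega = Omega_1 x Omega_2 (componentwise), so
|Omega(top)| = |Omega_1(top_1)| * |Omega_2(top_2)|.
= 12 * 8 = 96.

96


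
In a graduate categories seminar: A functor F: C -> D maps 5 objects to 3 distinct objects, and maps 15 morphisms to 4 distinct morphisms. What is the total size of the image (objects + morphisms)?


The image of F consists of distinct objects and distinct morphisms.
|Im(F)| on objects = 3
|Im(F)| on morphisms = 4
Total image cardinality = 3 + 4 = 7

7


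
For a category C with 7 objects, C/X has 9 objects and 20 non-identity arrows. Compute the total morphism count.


In the slice category C/X, objects are morphisms to X.
Identity morphisms: 9 (one per object of C/X).
Non-identity morphisms: 20.
Total = 9 + 20 = 29

29


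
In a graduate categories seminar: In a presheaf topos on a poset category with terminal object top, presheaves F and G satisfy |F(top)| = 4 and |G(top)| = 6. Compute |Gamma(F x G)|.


Global sections of a presheaf on a poset with terminal top satisfy
Gamma(H) ~ H(top). Presheaves admit pointwise products, so
(F x G)(top) = F(top) x G(top) (Cartesian product).
|Gamma(F x G)| = |F(top)| * |G(top)| = 4 * 6 = 24.

24


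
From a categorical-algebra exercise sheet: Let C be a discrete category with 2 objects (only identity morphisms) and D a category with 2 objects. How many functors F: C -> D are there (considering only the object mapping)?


A functor from a discrete category C to D is determined by
where each object maps. Each of the 2 objects of C can map
to any of the 2 objects of D independently.
Number of functors = 2^2 = 4

4


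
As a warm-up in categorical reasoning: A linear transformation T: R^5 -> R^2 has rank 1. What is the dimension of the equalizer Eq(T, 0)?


The equalizer of f and the zero map is ker(f).
By the rank-nullity theorem: dim(ker(f)) = dim(domain) - rank(f).
dim(ker(f)) = 5 - 1 = 4

4


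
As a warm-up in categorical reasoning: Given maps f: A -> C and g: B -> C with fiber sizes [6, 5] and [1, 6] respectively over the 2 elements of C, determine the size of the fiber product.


The pullback A x_C B consists of pairs (a, b) with f(a) = g(b).
For each element c in C, the fiber product has |f^-1(c)| * |g^-1(c)| elements.
Summing over C: 6 * 1 + 5 * 6
= 6 + 30 = 36

36


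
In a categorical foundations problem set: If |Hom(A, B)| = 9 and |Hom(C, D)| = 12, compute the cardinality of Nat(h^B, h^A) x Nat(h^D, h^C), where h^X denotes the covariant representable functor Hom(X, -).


By the Yoneda lemma, Nat(h^B, h^A) is isomorphic to Hom(A, B),
so |Nat(h^B, h^A)| = |Hom(A, B)| and |Nat(h^D, h^C)| = |Hom(C, D)|.
|Hom(A, B)| = 9, |Hom(C, D)| = 12.
|Nat(h^B, h^A) x Nat(h^D, h^C)| = 9 * 12 = 108

108


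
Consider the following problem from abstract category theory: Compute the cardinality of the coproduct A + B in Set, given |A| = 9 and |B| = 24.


In Set, the coproduct A + B is the disjoint union.
|A + B| = |A| + |B| = 9 + 24 = 33

33


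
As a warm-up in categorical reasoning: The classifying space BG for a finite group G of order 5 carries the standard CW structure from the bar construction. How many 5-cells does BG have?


In the bar-construction CW model of BG, the n-cells are indexed by
n-tuples [g_1|...|g_n] of non-identity elements of G (degenerate
simplices with some g_i = e do not contribute cells), so there are
(|G| - 1)^n n-cells.
For dim = 5 with |G| = 5:
cells = (5 - 1)^5 = 4^5 = 1024

1024


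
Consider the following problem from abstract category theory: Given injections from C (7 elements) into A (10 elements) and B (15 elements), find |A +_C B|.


The pushout A +_C B identifies the images of C in A and B.
|A +_C B| = |A| + |B| - |C| (for injections).
= 10 + 15 - 7 = 18

18


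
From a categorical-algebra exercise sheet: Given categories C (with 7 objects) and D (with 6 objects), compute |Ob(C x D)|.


The product category C x D has objects that are pairs (c, d).
Number of pairs = |Ob(C)| * |Ob(D)| = 7 * 6 = 42

42


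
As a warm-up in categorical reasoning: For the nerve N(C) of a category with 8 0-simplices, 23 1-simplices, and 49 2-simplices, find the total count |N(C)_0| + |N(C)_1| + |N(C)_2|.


The 2-skeleton of the nerve N(C) consists of simplices in dimensions 0, 1, 2:
  |N(C)_0| = 8 (objects)
  |N(C)_1| = 23 (morphisms)
  |N(C)_2| = 49 (composable pairs)
Total = 8 + 23 + 49 = 80

80


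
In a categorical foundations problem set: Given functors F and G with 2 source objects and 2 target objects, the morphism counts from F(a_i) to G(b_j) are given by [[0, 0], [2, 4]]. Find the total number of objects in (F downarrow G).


Objects of (F downarrow G) are triples (a, b, h: F(a)->G(b)).
The count equals the sum of all entries in the hom-matrix.
sum(row 0) = 0
sum(row 1) = 6
Grand total = 6

6


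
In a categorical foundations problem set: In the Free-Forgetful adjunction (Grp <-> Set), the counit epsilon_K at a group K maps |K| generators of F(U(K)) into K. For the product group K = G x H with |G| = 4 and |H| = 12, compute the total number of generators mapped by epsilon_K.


The counit epsilon_K: F(U(K)) -> K of the Free-Forgetful adjunction
maps |K| generators of F(U(K)) into K. For K = G x H (the product group),
|G x H| = |G| * |H|.
Total generators mapped = 4 * 12 = 48.

48


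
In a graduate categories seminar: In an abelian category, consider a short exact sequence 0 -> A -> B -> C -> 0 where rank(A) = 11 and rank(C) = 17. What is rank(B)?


For a short exact sequence 0 -> A -> B -> C -> 0,
rank is additive: rank(B) = rank(A) + rank(C).
rank(B) = 11 + 17 = 28

28


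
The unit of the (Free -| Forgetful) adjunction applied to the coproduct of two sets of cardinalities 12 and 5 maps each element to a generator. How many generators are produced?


The unit eta_X: X -> U(F(X)) of the Free-Forgetful adjunction
maps each element of X to a generator of F(X). For X = S + T (disjoint
union in Set), |S + T| = |S| + |T|.
Total mappings = 12 + 5 = 17.

17


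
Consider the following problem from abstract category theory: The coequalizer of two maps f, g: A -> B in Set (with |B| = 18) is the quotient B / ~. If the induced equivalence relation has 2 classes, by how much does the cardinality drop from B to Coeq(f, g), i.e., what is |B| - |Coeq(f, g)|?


The coequalizer Coeq(f, g) = B / ~ has one element per equivalence class.
|B| = 18, |Coeq(f, g)| = 2.
|B| - |Coeq(f, g)| = 18 - 2 = 16.

16


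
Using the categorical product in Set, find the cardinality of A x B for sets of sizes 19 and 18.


In Set, the product A x B is the Cartesian product.
By the universal property, |A x B| = |A| * |B|.
|A x B| = 19 * 18 = 342

342


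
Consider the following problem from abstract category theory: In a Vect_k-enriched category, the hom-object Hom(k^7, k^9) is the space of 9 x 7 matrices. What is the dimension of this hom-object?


In Vect-enriched categories, Hom(k^n, k^m) is the space of m x n matrices.
dim(Hom(k^7, k^9)) = 9 * 7 = 63

63


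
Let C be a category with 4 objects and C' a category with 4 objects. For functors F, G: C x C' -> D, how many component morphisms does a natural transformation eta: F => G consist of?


A natural transformation eta: F => G assigns one component morphism per
object of the domain category.
The domain is the product category C x C', so
|Ob(C x C')| = |Ob(C)| * |Ob(C')| = 4 * 4 = 16.
Therefore eta has 16 component morphisms.

16


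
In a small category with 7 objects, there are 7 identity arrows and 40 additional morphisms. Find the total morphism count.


Each object has an identity morphism, giving 7 identities.
Adding the 40 non-identity morphisms:
Total = 7 + 40 = 47

47


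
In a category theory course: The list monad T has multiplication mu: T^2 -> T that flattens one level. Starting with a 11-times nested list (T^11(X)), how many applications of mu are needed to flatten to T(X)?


Each application of mu: T^2 -> T removes one layer of nesting.
Starting at depth 11 (i.e., T^11(X)), we need to reach T(X).
Number of mu applications = 11 - 1 = 10

10


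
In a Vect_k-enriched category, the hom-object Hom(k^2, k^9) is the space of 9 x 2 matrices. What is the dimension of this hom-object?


In Vect-enriched categories, Hom(k^n, k^m) is the space of m x n matrices.
dim(Hom(k^2, k^9)) = 9 * 2 = 18

18


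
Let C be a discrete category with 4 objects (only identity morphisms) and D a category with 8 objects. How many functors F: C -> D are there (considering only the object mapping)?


A functor from a discrete category C to D is determined by
where each object maps. Each of the 4 objects of C can map
to any of the 8 objects of D independently.
Number of functors = 8^4 = 4096

4096


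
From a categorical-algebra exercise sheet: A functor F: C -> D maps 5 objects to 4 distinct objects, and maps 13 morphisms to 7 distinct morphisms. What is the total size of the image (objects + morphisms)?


The image of F consists of distinct objects and distinct morphisms.
|Im(F)| on objects = 4
|Im(F)| on morphisms = 7
Total image cardinality = 4 + 7 = 11

11


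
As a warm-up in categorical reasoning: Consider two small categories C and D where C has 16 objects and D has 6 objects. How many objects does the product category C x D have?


The product category C x D has objects that are pairs (c, d).
Number of pairs = |Ob(C)| * |Ob(D)| = 16 * 6 = 96

96


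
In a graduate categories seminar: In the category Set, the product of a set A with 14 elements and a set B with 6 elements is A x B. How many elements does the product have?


In Set, the product A x B is the Cartesian product.
By the universal property, |A x B| = |A| * |B|.
|A x B| = 14 * 6 = 84

84


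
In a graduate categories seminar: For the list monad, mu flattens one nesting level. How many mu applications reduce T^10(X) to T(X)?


Each application of mu: T^2 -> T removes one layer of nesting.
Starting at depth 10 (i.e., T^10(X)), we need to reach T(X).
Number of mu applications = 10 - 1 = 9

9


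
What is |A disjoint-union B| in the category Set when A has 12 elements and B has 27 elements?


In Set, the coproduct A + B is the disjoint union.
|A + B| = |A| + |B| = 12 + 27 = 39

39


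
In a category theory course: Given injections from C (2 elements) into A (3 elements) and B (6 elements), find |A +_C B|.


The pushout A +_C B identifies the images of C in A and B.
|A +_C B| = |A| + |B| - |C| (for injections).
= 3 + 6 - 2 = 7

7


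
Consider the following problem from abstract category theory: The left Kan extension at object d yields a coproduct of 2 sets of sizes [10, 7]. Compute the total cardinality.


Pointwise, the left Kan extension (Lan_F H)(d) is the colimit, indexed
by the comma category (F downarrow d), of H composed with the
projection (F downarrow d) -> C. Here that colimit is given
as a coproduct (disjoint union) of sets, so its cardinality is the
sum of the sizes of the summands.
Coproduct of sets with sizes: 10 + 7
= 17

17


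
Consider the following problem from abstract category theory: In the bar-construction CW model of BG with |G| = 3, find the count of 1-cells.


In the bar-construction CW model of BG, the n-cells are indexed by
n-tuples [g_1|...|g_n] of non-identity elements of G (degenerate
simplices with some g_i = e do not contribute cells), so there are
(|G| - 1)^n n-cells.
For dim = 1 with |G| = 3:
cells = (3 - 1)^1 = 2^1 = 2

2


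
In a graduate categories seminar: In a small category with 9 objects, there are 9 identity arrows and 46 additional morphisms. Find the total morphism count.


Each object has an identity morphism, giving 9 identities.
Adding the 46 non-identity morphisms:
Total = 9 + 46 = 55

55


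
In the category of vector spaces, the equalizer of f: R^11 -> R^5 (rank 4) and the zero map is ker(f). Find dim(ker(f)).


The equalizer of f and the zero map is ker(f).
By the rank-nullity theorem: dim(ker(f)) = dim(domain) - rank(f).
dim(ker(f)) = 11 - 4 = 7

7


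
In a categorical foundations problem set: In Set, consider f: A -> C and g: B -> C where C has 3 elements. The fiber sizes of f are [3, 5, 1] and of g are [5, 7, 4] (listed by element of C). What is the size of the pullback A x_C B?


The pullback A x_C B consists of pairs (a, b) with f(a) = g(b).
For each element c in C, the fiber product has |f^-1(c)| * |g^-1(c)| elements.
Summing over C: 3 * 5 + 5 * 7 + 1 * 4
= 15 + 35 + 4 = 54

54


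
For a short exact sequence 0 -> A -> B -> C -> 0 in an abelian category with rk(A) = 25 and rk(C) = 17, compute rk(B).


For a short exact sequence 0 -> A -> B -> C -> 0,
rank is additive: rank(B) = rank(A) + rank(C).
rank(B) = 25 + 17 = 42

42


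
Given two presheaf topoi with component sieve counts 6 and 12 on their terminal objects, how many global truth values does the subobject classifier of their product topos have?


In a product of presheaf topoi E_1 x E_2, the subobject classifier
is Omega = Omega_1 x Omega_2 (componentwise), so
|Omega(top)| = |Omega_1(top_1)| * |Omega_2(top_2)|.
= 6 * 12 = 72.

72


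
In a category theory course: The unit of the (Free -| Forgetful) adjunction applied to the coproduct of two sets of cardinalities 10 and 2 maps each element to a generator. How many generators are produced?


The unit eta_X: X -> U(F(X)) of the Free-Forgetful adjunction
maps each element of X to a generator of F(X). For X = S + T (disjoint
union in Set), |S + T| = |S| + |T|.
Total mappings = 10 + 2 = 12.

12


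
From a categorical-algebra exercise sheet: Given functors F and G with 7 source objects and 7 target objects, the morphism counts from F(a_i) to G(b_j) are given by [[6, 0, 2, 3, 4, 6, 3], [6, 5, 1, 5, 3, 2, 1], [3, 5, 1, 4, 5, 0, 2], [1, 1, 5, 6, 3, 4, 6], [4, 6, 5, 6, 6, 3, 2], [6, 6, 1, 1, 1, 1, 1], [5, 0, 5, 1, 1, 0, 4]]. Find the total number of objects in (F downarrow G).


Objects of (F downarrow G) are triples (a, b, h: F(a)->G(b)).
The count equals the sum of all entries in the hom-matrix.
sum(row 0) = 24
sum(row 1) = 23
sum(row 2) = 20
sum(row 3) = 26
sum(row 4) = 32
sum(row 5) = 17
sum(row 6) = 16
Grand total = 158

158


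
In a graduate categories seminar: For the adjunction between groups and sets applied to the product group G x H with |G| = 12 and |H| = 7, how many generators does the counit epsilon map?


The counit epsilon_K: F(U(K)) -> K of the Free-Forgetful adjunction
maps |K| generators of F(U(K)) into K. For K = G x H (the product group),
|G x H| = |G| * |H|.
Total generators mapped = 12 * 7 = 84.

84


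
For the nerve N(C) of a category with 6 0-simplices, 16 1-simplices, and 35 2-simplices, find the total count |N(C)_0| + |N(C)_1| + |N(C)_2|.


The 2-skeleton of the nerve N(C) consists of simplices in dimensions 0, 1, 2:
  |N(C)_0| = 6 (objects)
  |N(C)_1| = 16 (morphisms)
  |N(C)_2| = 35 (composable pairs)
Total = 6 + 16 + 35 = 57

57


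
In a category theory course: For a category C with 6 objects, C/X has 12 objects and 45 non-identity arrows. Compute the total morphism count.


In the slice category C/X, objects are morphisms to X.
Identity morphisms: 12 (one per object of C/X).
Non-identity morphisms: 45.
Total = 12 + 45 = 57

57


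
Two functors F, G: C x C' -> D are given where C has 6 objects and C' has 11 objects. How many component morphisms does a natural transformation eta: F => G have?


A natural transformation eta: F => G assigns one component morphism per
object of the domain category.
The domain is the product category C x C', so
|Ob(C x C')| = |Ob(C)| * |Ob(C')| = 6 * 11 = 66.
Therefore eta has 66 component morphisms.

66


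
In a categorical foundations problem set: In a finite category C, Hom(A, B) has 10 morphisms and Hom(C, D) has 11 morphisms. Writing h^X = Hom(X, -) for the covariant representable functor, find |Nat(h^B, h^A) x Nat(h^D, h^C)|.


By the Yoneda lemma, Nat(h^B, h^A) is isomorphic to Hom(A, B),
so |Nat(h^B, h^A)| = |Hom(A, B)| and |Nat(h^D, h^C)| = |Hom(C, D)|.
|Hom(A, B)| = 10, |Hom(C, D)| = 11.
|Nat(h^B, h^A) x Nat(h^D, h^C)| = 10 * 11 = 110

110


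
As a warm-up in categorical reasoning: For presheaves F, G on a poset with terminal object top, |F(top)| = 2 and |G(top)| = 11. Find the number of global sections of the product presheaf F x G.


Global sections of a presheaf on a poset with terminal top satisfy
Gamma(H) ~ H(top). Presheaves admit pointwise products, so
(F x G)(top) = F(top) x G(top) (Cartesian product).
|Gamma(F x G)| = |F(top)| * |G(top)| = 2 * 11 = 22.

22


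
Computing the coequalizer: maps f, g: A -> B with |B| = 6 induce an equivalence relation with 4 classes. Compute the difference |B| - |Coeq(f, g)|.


The coequalizer Coeq(f, g) = B / ~ has one element per equivalence class.
|B| = 6, |Coeq(f, g)| = 4.
|B| - |Coeq(f, g)| = 6 - 4 = 2.

2


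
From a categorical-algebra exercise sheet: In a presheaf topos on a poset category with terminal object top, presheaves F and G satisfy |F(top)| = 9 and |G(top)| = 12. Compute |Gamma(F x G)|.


Global sections of a presheaf on a poset with terminal top satisfy
Gamma(H) ~ H(top). Presheaves admit pointwise products, so
(F x G)(top) = F(top) x G(top) (Cartesian product).
|Gamma(F x G)| = |F(top)| * |G(top)| = 9 * 12 = 108.

108


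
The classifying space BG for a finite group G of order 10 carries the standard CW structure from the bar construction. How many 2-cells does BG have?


In the bar-construction CW model of BG, the n-cells are indexed by
n-tuples [g_1|...|g_n] of non-identity elements of G (degenerate
simplices with some g_i = e do not contribute cells), so there are
(|G| - 1)^n n-cells.
For dim = 2 with |G| = 10:
cells = (10 - 1)^2 = 9^2 = 81

81


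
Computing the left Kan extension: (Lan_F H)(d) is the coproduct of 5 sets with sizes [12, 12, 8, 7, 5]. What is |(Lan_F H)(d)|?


Pointwise, the left Kan extension (Lan_F H)(d) is the colimit, indexed
by the comma category (F downarrow d), of H composed with the
projection (F downarrow d) -> C. Here that colimit is given
as a coproduct (disjoint union) of sets, so its cardinality is the
sum of the sizes of the summands.
Coproduct of sets with sizes: 12 + 12 + 8 + 7 + 5
= 44

44


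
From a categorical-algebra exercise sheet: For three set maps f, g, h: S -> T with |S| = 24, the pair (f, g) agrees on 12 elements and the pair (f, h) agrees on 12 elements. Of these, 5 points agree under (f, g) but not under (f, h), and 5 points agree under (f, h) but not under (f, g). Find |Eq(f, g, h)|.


Eq(f, g, h) is the triple-agreement set: points in S where all three
maps take the same value. Using inclusion-exclusion on the pairwise data:
Pair (f, g) agrees on 12 points; pair (f, h) on 12 points.
Points agreeing under (f, g) but not (f, h) = 5; under (f, h) but not (f, g) = 5.
Triple-agreement = agreement-in-(f, g) minus points that agree under (f, g) but not (f, h):
|Eq(f, g, h)| = 12 - 5 = 7
(cross-check via (f, h): 12 - 5 = 7.)

7


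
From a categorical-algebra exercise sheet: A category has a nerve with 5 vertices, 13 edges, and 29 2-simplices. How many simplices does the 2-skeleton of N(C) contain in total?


The 2-skeleton of the nerve N(C) consists of simplices in dimensions 0, 1, 2:
  |N(C)_0| = 5 (objects)
  |N(C)_1| = 13 (morphisms)
  |N(C)_2| = 29 (composable pairs)
Total = 5 + 13 + 29 = 47

47


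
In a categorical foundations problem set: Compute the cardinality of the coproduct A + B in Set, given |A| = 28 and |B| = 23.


In Set, the coproduct A + B is the disjoint union.
|A + B| = |A| + |B| = 28 + 23 = 51

51


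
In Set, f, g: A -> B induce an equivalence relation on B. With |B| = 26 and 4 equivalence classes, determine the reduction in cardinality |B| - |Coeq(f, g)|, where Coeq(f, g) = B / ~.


The coequalizer Coeq(f, g) = B / ~ has one element per equivalence class.
|B| = 26, |Coeq(f, g)| = 4.
|B| - |Coeq(f, g)| = 26 - 4 = 22.

22


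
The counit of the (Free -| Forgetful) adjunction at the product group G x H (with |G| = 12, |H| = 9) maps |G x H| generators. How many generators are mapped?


The counit epsilon_K: F(U(K)) -> K of the Free-Forgetful adjunction
maps |K| generators of F(U(K)) into K. For K = G x H (the product group),
|G x H| = |G| * |H|.
Total generators mapped = 12 * 9 = 108.

108


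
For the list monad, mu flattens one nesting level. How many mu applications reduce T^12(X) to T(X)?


Each application of mu: T^2 -> T removes one layer of nesting.
Starting at depth 12 (i.e., T^12(X)), we need to reach T(X).
Number of mu applications = 12 - 1 = 11

11


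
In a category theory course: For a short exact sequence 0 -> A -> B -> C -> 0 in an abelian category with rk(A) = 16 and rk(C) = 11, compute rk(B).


For a short exact sequence 0 -> A -> B -> C -> 0,
rank is additive: rank(B) = rank(A) + rank(C).
rank(B) = 16 + 11 = 27

27


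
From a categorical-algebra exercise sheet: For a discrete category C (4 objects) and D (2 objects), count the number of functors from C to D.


A functor from a discrete category C to D is determined by
where each object maps. Each of the 4 objects of C can map
to any of the 2 objects of D independently.
Number of functors = 2^4 = 16

16


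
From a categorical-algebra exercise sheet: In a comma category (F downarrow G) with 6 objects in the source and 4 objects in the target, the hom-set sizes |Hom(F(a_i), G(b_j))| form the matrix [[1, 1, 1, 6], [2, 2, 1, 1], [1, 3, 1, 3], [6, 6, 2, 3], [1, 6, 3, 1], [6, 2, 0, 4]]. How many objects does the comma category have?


Objects of (F downarrow G) are triples (a, b, h: F(a)->G(b)).
The count equals the sum of all entries in the hom-matrix.
sum(row 0) = 9
sum(row 1) = 6
sum(row 2) = 8
sum(row 3) = 17
sum(row 4) = 11
sum(row 5) = 12
Grand total = 63

63


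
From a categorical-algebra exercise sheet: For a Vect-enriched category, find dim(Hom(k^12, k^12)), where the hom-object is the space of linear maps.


In Vect-enriched categories, Hom(k^n, k^m) is the space of m x n matrices.
dim(Hom(k^12, k^12)) = 12 * 12 = 144

144


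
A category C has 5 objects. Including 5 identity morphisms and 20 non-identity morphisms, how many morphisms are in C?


Each object has an identity morphism, giving 5 identities.
Adding the 20 non-identity morphisms:
Total = 5 + 20 = 25

25


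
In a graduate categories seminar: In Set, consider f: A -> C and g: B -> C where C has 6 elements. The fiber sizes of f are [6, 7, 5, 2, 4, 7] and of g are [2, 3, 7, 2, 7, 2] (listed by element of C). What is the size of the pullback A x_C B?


The pullback A x_C B consists of pairs (a, b) with f(a) = g(b).
For each element c in C, the fiber product has |f^-1(c)| * |g^-1(c)| elements.
Summing over C: 6 * 2 + 7 * 3 + 5 * 7 + 2 * 2 + 4 * 7 + 7 * 2
= 12 + 21 + 35 + 4 + 28 + 14 = 114

114


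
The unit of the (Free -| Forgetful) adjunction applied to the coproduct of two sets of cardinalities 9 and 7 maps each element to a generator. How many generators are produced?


The unit eta_X: X -> U(F(X)) of the Free-Forgetful adjunction
maps each element of X to a generator of F(X). For X = S + T (disjoint
union in Set), |S + T| = |S| + |T|.
Total mappings = 9 + 7 = 16.

16


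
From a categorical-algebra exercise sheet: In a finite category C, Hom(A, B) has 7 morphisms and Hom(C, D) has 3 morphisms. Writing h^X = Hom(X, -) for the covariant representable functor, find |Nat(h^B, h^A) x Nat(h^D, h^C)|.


By the Yoneda lemma, Nat(h^B, h^A) is isomorphic to Hom(A, B),
so |Nat(h^B, h^A)| = |Hom(A, B)| and |Nat(h^D, h^C)| = |Hom(C, D)|.
|Hom(A, B)| = 7, |Hom(C, D)| = 3.
|Nat(h^B, h^A) x Nat(h^D, h^C)| = 7 * 3 = 21

21


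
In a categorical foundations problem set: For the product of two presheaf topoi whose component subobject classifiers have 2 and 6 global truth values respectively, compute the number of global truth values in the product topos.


In a product of presheaf topoi E_1 x E_2, the subobject classifier
is Omega = Omega_1 x Omega_2 (componentwise), so
|Omega(top)| = |Omega_1(top_1)| * |Omega_2(top_2)|.
= 2 * 6 = 12.

12


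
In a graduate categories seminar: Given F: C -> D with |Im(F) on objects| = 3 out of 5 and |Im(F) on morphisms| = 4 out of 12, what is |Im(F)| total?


The image of F consists of distinct objects and distinct morphisms.
|Im(F)| on objects = 3
|Im(F)| on morphisms = 4
Total image cardinality = 3 + 4 = 7

7


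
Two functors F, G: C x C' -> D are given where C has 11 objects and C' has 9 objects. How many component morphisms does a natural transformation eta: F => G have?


A natural transformation eta: F => G assigns one component morphism per
object of the domain category.
The domain is the product category C x C', so
|Ob(C x C')| = |Ob(C)| * |Ob(C')| = 11 * 9 = 99.
Therefore eta has 99 component morphisms.

99


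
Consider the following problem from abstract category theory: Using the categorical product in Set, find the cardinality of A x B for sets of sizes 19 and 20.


In Set, the product A x B is the Cartesian product.
By the universal property, |A x B| = |A| * |B|.
|A x B| = 19 * 20 = 380

380


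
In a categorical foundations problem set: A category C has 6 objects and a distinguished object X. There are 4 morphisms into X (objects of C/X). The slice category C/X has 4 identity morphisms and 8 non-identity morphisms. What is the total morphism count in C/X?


In the slice category C/X, objects are morphisms to X.
Identity morphisms: 4 (one per object of C/X).
Non-identity morphisms: 8.
Total = 4 + 8 = 12

12


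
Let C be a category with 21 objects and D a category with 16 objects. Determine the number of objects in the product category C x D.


The product category C x D has objects that are pairs (c, d).
Number of pairs = |Ob(C)| * |Ob(D)| = 21 * 16 = 336

336


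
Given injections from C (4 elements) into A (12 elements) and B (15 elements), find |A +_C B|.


The pushout A +_C B identifies the images of C in A and B.
|A +_C B| = |A| + |B| - |C| (for injections).
= 12 + 15 - 4 = 23

23


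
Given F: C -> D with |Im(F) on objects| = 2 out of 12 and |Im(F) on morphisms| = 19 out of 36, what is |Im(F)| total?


The image of F consists of distinct objects and distinct morphisms.
|Im(F)| on objects = 2
|Im(F)| on morphisms = 19
Total image cardinality = 2 + 19 = 21

21


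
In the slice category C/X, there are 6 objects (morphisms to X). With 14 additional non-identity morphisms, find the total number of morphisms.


In the slice category C/X, objects are morphisms to X.
Identity morphisms: 6 (one per object of C/X).
Non-identity morphisms: 14.
Total = 6 + 14 = 20

20


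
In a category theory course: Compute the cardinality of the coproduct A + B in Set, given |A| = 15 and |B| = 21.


In Set, the coproduct A + B is the disjoint union.
|A + B| = |A| + |B| = 15 + 21 = 36

36


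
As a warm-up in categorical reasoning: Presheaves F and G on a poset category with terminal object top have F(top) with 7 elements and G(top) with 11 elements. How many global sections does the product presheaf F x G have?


Global sections of a presheaf on a poset with terminal top satisfy
Gamma(H) ~ H(top). Presheaves admit pointwise products, so
(F x G)(top) = F(top) x G(top) (Cartesian product).
|Gamma(F x G)| = |F(top)| * |G(top)| = 7 * 11 = 77.

77


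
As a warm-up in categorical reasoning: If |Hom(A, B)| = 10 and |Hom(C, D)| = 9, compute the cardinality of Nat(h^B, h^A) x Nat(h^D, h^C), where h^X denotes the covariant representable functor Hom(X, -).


By the Yoneda lemma, Nat(h^B, h^A) is isomorphic to Hom(A, B),
so |Nat(h^B, h^A)| = |Hom(A, B)| and |Nat(h^D, h^C)| = |Hom(C, D)|.
|Hom(A, B)| = 10, |Hom(C, D)| = 9.
|Nat(h^B, h^A) x Nat(h^D, h^C)| = 10 * 9 = 90

90


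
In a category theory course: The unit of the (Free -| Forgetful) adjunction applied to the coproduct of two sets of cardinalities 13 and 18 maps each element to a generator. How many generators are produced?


The unit eta_X: X -> U(F(X)) of the Free-Forgetful adjunction
maps each element of X to a generator of F(X). For X = S + T (disjoint
union in Set), |S + T| = |S| + |T|.
Total mappings = 13 + 18 = 31.

31


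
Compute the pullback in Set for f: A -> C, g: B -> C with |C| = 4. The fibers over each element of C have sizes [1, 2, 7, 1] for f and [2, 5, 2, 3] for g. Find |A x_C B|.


The pullback A x_C B consists of pairs (a, b) with f(a) = g(b).
For each element c in C, the fiber product has |f^-1(c)| * |g^-1(c)| elements.
Summing over C: 1 * 2 + 2 * 5 + 7 * 2 + 1 * 3
= 2 + 10 + 14 + 3 = 29

29


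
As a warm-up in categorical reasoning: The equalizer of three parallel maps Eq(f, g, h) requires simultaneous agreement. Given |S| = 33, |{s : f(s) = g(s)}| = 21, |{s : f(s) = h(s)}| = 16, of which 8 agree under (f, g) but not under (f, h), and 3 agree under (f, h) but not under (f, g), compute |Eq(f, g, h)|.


Eq(f, g, h) is the triple-agreement set: points in S where all three
maps take the same value. Using inclusion-exclusion on the pairwise data:
Pair (f, g) agrees on 21 points; pair (f, h) on 16 points.
Points agreeing under (f, g) but not (f, h) = 8; under (f, h) but not (f, g) = 3.
Triple-agreement = agreement-in-(f, g) minus points that agree under (f, g) but not (f, h):
|Eq(f, g, h)| = 21 - 8 = 13
(cross-check via (f, h): 16 - 3 = 13.)

13


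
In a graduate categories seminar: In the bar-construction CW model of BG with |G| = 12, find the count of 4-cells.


In the bar-construction CW model of BG, the n-cells are indexed by
n-tuples [g_1|...|g_n] of non-identity elements of G (degenerate
simplices with some g_i = e do not contribute cells), so there are
(|G| - 1)^n n-cells.
For dim = 4 with |G| = 12:
cells = (12 - 1)^4 = 11^4 = 14641

14641


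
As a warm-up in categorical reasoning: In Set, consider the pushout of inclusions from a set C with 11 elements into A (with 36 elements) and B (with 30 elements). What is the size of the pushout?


The pushout A +_C B identifies the images of C in A and B.
|A +_C B| = |A| + |B| - |C| (for injections).
= 36 + 30 - 11 = 55

55


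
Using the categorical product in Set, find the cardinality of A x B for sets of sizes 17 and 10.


In Set, the product A x B is the Cartesian product.
By the universal property, |A x B| = |A| * |B|.
|A x B| = 17 * 10 = 170

170


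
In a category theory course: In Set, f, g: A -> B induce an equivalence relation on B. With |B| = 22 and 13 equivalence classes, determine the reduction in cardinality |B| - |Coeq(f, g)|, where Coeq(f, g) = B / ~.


The coequalizer Coeq(f, g) = B / ~ has one element per equivalence class.
|B| = 22, |Coeq(f, g)| = 13.
|B| - |Coeq(f, g)| = 22 - 13 = 9.

9


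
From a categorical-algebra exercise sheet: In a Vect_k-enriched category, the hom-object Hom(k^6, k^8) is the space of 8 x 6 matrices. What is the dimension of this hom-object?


In Vect-enriched categories, Hom(k^n, k^m) is the space of m x n matrices.
dim(Hom(k^6, k^8)) = 8 * 6 = 48

48


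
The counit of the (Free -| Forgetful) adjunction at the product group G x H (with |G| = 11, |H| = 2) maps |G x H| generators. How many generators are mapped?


The counit epsilon_K: F(U(K)) -> K of the Free-Forgetful adjunction
maps |K| generators of F(U(K)) into K. For K = G x H (the product group),
|G x H| = |G| * |H|.
Total generators mapped = 11 * 2 = 22.

22


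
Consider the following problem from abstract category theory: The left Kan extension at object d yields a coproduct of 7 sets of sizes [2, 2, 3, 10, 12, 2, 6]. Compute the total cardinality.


Pointwise, the left Kan extension (Lan_F H)(d) is the colimit, indexed
by the comma category (F downarrow d), of H composed with the
projection (F downarrow d) -> C. Here that colimit is given
as a coproduct (disjoint union) of sets, so its cardinality is the
sum of the sizes of the summands.
Coproduct of sets with sizes: 2 + 2 + 3 + 10 + 12 + 2 + 6
= 37

37


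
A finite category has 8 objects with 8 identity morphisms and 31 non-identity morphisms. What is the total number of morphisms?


Each object has an identity morphism, giving 8 identities.
Adding the 31 non-identity morphisms:
Total = 8 + 31 = 39

39


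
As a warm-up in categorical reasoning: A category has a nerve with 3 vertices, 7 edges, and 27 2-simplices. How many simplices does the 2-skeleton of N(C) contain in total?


The 2-skeleton of the nerve N(C) consists of simplices in dimensions 0, 1, 2:
  |N(C)_0| = 3 (objects)
  |N(C)_1| = 7 (morphisms)
  |N(C)_2| = 27 (composable pairs)
Total = 3 + 7 + 27 = 37

37


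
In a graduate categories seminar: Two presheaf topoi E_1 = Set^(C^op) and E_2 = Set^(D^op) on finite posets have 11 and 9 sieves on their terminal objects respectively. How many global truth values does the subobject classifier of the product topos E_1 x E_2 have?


In a product of presheaf topoi E_1 x E_2, the subobject classifier
is Omega = Omega_1 x Omega_2 (componentwise), so
|Omega(top)| = |Omega_1(top_1)| * |Omega_2(top_2)|.
= 11 * 9 = 99.

99


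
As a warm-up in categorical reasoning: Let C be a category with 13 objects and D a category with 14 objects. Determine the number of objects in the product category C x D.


The product category C x D has objects that are pairs (c, d).
Number of pairs = |Ob(C)| * |Ob(D)| = 13 * 14 = 182

182


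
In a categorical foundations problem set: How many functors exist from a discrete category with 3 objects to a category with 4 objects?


A functor from a discrete category C to D is determined by
where each object maps. Each of the 3 objects of C can map
to any of the 4 objects of D independently.
Number of functors = 4^3 = 64

64


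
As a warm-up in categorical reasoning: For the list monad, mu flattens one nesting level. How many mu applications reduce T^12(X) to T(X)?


Each application of mu: T^2 -> T removes one layer of nesting.
Starting at depth 12 (i.e., T^12(X)), we need to reach T(X).
Number of mu applications = 12 - 1 = 11

11


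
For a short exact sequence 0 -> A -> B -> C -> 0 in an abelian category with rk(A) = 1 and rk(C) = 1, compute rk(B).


For a short exact sequence 0 -> A -> B -> C -> 0,
rank is additive: rank(B) = rank(A) + rank(C).
rank(B) = 1 + 1 = 2

2


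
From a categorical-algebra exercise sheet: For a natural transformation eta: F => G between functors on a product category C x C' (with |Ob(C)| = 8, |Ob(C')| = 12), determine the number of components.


A natural transformation eta: F => G assigns one component morphism per
object of the domain category.
The domain is the product category C x C', so
|Ob(C x C')| = |Ob(C)| * |Ob(C')| = 8 * 12 = 96.
Therefore eta has 96 component morphisms.

96


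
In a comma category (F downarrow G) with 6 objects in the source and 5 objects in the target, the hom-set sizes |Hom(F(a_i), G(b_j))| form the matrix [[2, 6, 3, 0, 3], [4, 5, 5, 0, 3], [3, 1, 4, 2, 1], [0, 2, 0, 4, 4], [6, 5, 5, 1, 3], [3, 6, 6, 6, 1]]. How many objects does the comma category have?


Objects of (F downarrow G) are triples (a, b, h: F(a)->G(b)).
The count equals the sum of all entries in the hom-matrix.
sum(row 0) = 14
sum(row 1) = 17
sum(row 2) = 11
sum(row 3) = 10
sum(row 4) = 20
sum(row 5) = 22
Grand total = 94

94


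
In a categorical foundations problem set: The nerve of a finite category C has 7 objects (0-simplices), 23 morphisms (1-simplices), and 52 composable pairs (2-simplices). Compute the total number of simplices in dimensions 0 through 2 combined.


The 2-skeleton of the nerve N(C) consists of simplices in dimensions 0, 1, 2:
  |N(C)_0| = 7 (objects)
  |N(C)_1| = 23 (morphisms)
  |N(C)_2| = 52 (composable pairs)
Total = 7 + 23 + 52 = 82

82


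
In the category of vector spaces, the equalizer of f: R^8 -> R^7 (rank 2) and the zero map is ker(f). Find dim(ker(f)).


The equalizer of f and the zero map is ker(f).
By the rank-nullity theorem: dim(ker(f)) = dim(domain) - rank(f).
dim(ker(f)) = 8 - 2 = 6

6


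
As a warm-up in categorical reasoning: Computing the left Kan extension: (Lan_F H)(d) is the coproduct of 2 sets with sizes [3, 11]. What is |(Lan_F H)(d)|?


Pointwise, the left Kan extension (Lan_F H)(d) is the colimit, indexed
by the comma category (F downarrow d), of H composed with the
projection (F downarrow d) -> C. Here that colimit is given
as a coproduct (disjoint union) of sets, so its cardinality is the
sum of the sizes of the summands.
Coproduct of sets with sizes: 3 + 11
= 14

14


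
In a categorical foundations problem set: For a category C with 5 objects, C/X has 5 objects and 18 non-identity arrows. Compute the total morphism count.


In the slice category C/X, objects are morphisms to X.
Identity morphisms: 5 (one per object of C/X).
Non-identity morphisms: 18.
Total = 5 + 18 = 23

23


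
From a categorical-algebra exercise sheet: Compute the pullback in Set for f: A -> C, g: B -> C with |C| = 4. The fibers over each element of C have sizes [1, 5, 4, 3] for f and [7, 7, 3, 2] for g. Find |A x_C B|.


The pullback A x_C B consists of pairs (a, b) with f(a) = g(b).
For each element c in C, the fiber product has |f^-1(c)| * |g^-1(c)| elements.
Summing over C: 1 * 7 + 5 * 7 + 4 * 3 + 3 * 2
= 7 + 35 + 12 + 6 = 60

60


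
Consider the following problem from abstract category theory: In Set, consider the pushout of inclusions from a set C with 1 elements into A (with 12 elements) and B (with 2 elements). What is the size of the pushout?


The pushout A +_C B identifies the images of C in A and B.
|A +_C B| = |A| + |B| - |C| (for injections).
= 12 + 2 - 1 = 13

13
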